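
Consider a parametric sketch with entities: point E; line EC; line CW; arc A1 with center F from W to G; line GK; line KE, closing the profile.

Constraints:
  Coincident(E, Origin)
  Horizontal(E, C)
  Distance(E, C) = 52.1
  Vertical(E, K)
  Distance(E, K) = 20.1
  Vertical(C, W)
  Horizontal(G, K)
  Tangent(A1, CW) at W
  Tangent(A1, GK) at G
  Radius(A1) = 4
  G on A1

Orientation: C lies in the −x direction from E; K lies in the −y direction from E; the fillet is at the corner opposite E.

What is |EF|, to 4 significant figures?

50.72

E is at the origin; EC is horizontal with |EC| = 52.1 and C on the −x side, so C = (-52.10, 0.000). EK is vertical with |EK| = 20.1 and K on the −y side, so K = (0.000, -20.10). The virtual corner opposite E is at (-52.10, -20.10). Tangency of A1 to CW means the radius FW is perpendicular to CW and A1 meets GK tangentially, so FG is at right angles to GK, with radius 4.0, so the center F sits 4.0 in from both sides at F = (-48.10, -16.10). Then |EF| = |F − E| = 50.72.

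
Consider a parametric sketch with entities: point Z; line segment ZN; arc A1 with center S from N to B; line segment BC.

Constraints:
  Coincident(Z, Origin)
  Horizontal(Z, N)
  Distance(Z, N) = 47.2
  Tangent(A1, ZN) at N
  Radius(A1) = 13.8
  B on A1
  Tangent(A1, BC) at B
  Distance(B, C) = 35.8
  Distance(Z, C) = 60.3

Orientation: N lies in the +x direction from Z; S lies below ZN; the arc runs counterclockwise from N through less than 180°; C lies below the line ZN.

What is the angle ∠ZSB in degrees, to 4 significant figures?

17.22°

Z is at the origin; Z and N share the same y with |ZN| = 47.2 and N on the +x side, so N = (47.20, 0.000). A1 meets ZN tangentially, so SN is at right angles to ZN, so S = N + (0, -13.8) = (47.20, -13.80). Since SB ⟂ BC (tangency), |SC| = √(13.8² + 35.8²) = 38.37 regardless of where B sits on A1. So C lies on both circle(Z, 60.3) and circle(S, 38.37); the below-ZN intersection is C = (33.98, -49.82). B is the foot of the tangent from C: B = (33.40, -14.02).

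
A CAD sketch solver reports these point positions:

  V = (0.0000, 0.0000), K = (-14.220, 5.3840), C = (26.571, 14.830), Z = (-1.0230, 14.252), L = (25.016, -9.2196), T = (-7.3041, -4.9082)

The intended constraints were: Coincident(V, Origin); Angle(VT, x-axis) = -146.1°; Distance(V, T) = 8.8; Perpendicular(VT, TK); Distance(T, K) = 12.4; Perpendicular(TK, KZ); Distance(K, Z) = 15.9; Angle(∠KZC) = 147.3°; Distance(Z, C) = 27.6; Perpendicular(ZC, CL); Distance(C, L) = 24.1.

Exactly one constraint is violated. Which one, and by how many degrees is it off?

Perpendicular(ZC, CL) — off by 4.90°.

V = (0.00, 0.00) ✓; VT at -146.1° ✓; |VT| = 8.800 ✓; ∠(VT, TK) = 90.00° ✓; |TK| = 12.40 ✓; ∠(TK, KZ) = 90.00° ✓; |KZ| = 15.90 ✓; ∠KZC = 147.3° ✓; |ZC| = 27.60 ✓; ∠(ZC, CL) = 94.90° ✗; |CL| = 24.10 ✓.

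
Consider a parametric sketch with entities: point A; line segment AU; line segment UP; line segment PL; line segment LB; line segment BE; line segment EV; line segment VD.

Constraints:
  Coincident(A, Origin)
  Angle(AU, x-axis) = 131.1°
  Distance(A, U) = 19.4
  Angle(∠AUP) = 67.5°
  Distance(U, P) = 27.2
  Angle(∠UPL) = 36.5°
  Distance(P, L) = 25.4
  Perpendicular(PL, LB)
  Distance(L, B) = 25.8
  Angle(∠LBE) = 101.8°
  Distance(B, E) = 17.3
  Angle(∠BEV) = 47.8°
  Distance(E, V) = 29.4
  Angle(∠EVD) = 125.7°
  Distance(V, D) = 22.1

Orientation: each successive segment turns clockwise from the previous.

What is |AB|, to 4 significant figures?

28.47

A is at the origin; AU runs at 131.1° with length 19.4, so U = (-12.75, 14.62). ∠AUP = 67.5° gives UP at 18.60° from the x-axis; with |UP| = 27.2, P = (13.03, 23.29). ∠UPL = 36.5° gives PL at -124.9° from the x-axis; with |PL| = 25.4, L = (-1.506, 2.463). PL is perpendicular to LB, so LB runs at 145.1°; with |LB| = 25.8, B = (-22.67, 17.22). Then |AB| = |B − A| = 28.47.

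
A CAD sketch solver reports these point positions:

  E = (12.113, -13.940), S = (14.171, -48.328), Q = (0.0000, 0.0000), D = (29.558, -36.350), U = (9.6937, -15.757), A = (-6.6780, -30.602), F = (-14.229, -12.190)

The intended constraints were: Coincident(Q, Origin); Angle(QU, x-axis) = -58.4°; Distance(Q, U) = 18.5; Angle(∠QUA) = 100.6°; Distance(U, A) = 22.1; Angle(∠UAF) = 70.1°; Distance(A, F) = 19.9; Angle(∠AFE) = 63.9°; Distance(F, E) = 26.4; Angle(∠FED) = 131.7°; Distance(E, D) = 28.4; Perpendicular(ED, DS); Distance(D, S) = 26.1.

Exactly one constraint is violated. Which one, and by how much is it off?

Distance(D, S) = 26.1 — off by 6.60.

Q = (0.00, 0.00) ✓; QU at -58.40° ✓; |QU| = 18.50 ✓; ∠QUA = 100.6° ✓; |UA| = 22.10 ✓; ∠UAF = 70.10° ✓; |AF| = 19.90 ✓; ∠AFE = 63.90° ✓; |FE| = 26.40 ✓; ∠FED = 131.7° ✓; |ED| = 28.40 ✓; ∠(ED, DS) = 90.00° ✓; |DS| = 19.50 ✗.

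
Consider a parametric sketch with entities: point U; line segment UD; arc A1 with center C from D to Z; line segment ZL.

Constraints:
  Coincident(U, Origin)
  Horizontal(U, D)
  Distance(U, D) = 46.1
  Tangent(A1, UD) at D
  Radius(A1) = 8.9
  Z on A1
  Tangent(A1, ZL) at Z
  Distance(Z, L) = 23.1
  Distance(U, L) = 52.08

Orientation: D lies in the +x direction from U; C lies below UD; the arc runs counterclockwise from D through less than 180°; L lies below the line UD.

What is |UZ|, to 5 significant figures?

38.614

U is at the origin; U and D share the same y with |UD| = 46.1 and D on the +x side, so D = (46.100, 0.0000). Tangency of A1 to UD means the radius CD is perpendicular to UD, so C = D + (0, -8.9) = (46.100, -8.9000). Since CZ ⟂ ZL (tangency), |CL| = √(8.9² + 23.1²) = 24.755 regardless of where Z sits on A1. So L lies on both circle(U, 52.08) and circle(C, 24.755); the below-UD intersection is L = (40.315, -32.970). Z is the foot of the tangent from L: Z = (37.277, -10.070).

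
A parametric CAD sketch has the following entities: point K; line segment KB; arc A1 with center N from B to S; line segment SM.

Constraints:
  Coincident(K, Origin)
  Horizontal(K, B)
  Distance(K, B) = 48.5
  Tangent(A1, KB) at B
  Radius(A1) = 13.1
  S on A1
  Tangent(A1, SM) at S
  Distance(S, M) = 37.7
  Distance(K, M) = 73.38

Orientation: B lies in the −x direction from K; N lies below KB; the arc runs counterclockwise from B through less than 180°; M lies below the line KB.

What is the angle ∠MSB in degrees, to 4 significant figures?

127.1°

Checks: |NS| = 13.10 ✓; ∠(NS, SM) = 90.00° ✓; |SM| = 37.70 ✓; |KM| = 73.38 ✓.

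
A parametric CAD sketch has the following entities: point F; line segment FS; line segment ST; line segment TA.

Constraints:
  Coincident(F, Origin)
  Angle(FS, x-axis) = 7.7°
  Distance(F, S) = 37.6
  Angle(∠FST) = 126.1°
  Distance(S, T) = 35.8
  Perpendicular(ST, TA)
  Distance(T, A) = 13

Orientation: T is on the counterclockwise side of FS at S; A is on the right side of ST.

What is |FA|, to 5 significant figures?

72.391

∠FST = 126.1°, so ST runs at 7.7° + (180° − 126.1°) = 61.600° from the x-axis; with |ST| = 35.8, T = S + 35.8·(cos 61.600°, sin 61.600°) = (54.288, 36.529). The perpendicularity gives TA at right angles to ST; with |TA| = 13.0 on the right of ST, A = T + 13.0·(0.87965, -0.47562) = (65.724, 30.346). Then |FA| = |A − F| = 72.391.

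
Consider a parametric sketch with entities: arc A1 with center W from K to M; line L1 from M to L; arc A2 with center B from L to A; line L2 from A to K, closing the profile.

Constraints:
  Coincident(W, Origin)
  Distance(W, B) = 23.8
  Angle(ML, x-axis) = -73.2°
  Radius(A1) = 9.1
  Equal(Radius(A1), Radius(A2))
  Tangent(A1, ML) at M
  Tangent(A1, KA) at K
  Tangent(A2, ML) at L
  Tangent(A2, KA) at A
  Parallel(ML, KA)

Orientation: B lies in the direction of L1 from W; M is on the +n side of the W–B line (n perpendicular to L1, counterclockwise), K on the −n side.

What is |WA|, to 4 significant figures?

25.48

The slot axis is L1's direction at -73.2°, so u = (cos -73.2°, sin -73.2°) = (0.2890, -0.9573) and n = (−sin -73.2°, cos -73.2°) = (0.9573, 0.2890). W is at the origin and B lies 23.8 along u from W, so B = 23.8·u = (6.879, -22.78). Tangency of A1 to both parallel lines with radius 9.1 puts M and K at W ± 9.1·n: M = (8.712, 2.630), K = (-8.712, -2.630). Equal radii place L and A the same way about B: L = B + 9.1·n = (15.59, -20.15), A = B − 9.1·n = (-1.833, -25.41). Then |WA| = |A − W| = 25.48.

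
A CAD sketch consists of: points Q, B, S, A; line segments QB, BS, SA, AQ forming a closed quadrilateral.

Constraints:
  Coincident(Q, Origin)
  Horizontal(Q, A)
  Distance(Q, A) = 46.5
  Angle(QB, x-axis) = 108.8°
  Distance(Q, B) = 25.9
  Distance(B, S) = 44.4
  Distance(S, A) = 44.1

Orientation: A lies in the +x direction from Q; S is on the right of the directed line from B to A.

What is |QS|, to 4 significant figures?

18.50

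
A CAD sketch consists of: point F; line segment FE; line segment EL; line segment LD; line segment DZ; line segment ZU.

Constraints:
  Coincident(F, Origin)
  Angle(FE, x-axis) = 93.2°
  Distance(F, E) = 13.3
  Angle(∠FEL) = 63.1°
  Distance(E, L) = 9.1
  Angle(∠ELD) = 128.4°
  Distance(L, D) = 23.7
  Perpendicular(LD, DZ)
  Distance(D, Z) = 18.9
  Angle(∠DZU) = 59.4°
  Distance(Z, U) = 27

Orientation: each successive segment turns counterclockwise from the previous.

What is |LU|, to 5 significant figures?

5.1764

F is at the origin; FE runs at 93.2° with length 13.3, so E = (-0.74243, 13.279). ∠FEL = 63.1° gives EL at -149.90° from the x-axis; with |EL| = 9.1, L = (-8.6153, 8.7155). ∠ELD = 128.4° gives LD at -98.300° from the x-axis; with |LD| = 23.7, D = (-12.037, -14.736). LD is perpendicular to DZ, so DZ runs at -8.3000°; with |DZ| = 18.9, Z = (6.6655, -17.465). ∠DZU = 59.4° gives ZU at 112.30° from the x-axis; with |ZU| = 27.0, U = (-3.5798, 7.5161). Then |LU| = |U − L| = 5.1764.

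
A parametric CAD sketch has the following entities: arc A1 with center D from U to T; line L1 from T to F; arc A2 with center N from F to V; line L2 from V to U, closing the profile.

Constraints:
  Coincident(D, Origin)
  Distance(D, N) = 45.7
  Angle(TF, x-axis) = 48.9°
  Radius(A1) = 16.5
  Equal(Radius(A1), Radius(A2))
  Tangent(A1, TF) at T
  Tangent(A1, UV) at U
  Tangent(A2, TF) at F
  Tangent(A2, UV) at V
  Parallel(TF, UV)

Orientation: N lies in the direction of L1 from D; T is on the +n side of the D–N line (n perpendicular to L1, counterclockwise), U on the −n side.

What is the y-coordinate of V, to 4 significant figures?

23.59

The slot axis is L1's direction at 48.9°, so u = (cos 48.9°, sin 48.9°) = (0.6574, 0.7536) and n = (−sin 48.9°, cos 48.9°) = (-0.7536, 0.6574). D is at the origin and N lies 45.7 along u from D, so N = 45.7·u = (30.04, 34.44). Tangency of A1 to both parallel lines with radius 16.5 puts T and U at D ± 16.5·n: T = (-12.43, 10.85), U = (12.43, -10.85). Equal radii place F and V the same way about N: F = N + 16.5·n = (17.61, 45.28), V = N − 16.5·n = (42.48, 23.59). So V.y = 23.59.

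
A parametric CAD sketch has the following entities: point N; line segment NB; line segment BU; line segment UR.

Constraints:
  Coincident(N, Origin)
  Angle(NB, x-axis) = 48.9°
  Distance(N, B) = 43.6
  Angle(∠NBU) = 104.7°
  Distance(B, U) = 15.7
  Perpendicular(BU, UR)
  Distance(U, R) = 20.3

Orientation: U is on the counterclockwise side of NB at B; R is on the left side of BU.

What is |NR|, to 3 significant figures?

34.6

N is at the origin; NB runs at 48.9° with length 43.6, so B = 43.6·(cos 48.9°, sin 48.9°) = (28.7, 32.9). ∠NBU = 104.7°, so BU runs at 48.9° + (180° − 104.7°) = 124° from the x-axis; with |BU| = 15.7, U = B + 15.7·(cos 124°, sin 124°) = (19.8, 45.8). The perpendicularity gives UR at right angles to BU; with |UR| = 20.3 on the left of BU, R = U + 20.3·(-0.827, -0.562) = (3.05, 34.4). Then |NR| = |R − N| = 34.6.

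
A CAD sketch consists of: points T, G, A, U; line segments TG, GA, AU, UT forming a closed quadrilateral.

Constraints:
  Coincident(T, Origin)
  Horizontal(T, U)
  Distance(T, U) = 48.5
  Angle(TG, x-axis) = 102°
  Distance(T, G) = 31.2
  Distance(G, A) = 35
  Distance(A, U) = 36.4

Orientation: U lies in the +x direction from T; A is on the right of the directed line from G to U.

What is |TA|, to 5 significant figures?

12.141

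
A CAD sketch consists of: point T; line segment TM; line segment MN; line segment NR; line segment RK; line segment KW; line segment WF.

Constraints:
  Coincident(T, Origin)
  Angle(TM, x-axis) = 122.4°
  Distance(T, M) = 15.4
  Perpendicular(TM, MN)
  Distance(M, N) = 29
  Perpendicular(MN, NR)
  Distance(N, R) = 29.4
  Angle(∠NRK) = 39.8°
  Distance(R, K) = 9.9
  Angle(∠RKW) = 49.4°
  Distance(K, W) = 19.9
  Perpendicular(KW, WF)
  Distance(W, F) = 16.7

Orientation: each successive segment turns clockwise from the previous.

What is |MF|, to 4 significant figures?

57.40

T is at the origin; TM runs at 122.4° with length 15.4, so M = (-8.252, 13.00). The perpendicularity gives MN at right angles to TM, so MN runs at 32.40°; with |MN| = 29.0, N = (16.23, 28.54). MN ⟂ NR, so NR runs at -57.60°; with |NR| = 29.4, R = (31.99, 3.718). ∠NRK = 39.8° gives RK at 162.2° from the x-axis; with |RK| = 9.9, K = (22.56, 6.745). ∠RKW = 49.4° gives KW at 31.60° from the x-axis; with |KW| = 19.9, W = (39.51, 17.17). KW is perpendicular to WF, so WF runs at -58.40°; with |WF| = 16.7, F = (48.26, 2.948). Then |MF| = |F − M| = 57.40.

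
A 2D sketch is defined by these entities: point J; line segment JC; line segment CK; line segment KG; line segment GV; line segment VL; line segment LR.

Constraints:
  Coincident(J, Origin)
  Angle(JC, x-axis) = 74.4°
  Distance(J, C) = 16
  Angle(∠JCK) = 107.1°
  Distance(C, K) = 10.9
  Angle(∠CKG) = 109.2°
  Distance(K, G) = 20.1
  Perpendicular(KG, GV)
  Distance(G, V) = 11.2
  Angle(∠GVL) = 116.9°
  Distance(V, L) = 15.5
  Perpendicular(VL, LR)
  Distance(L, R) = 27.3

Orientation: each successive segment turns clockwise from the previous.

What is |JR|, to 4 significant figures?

30.12

J is at the origin; JC runs at 74.4° with length 16.0, so C = (4.303, 15.41). ∠JCK = 107.1° gives CK at 1.500° from the x-axis; with |CK| = 10.9, K = (15.20, 15.70). ∠CKG = 109.2° gives KG at -69.30° from the x-axis; with |KG| = 20.1, G = (22.30, -3.106). The perpendicularity gives GV at right angles to KG, so GV runs at -159.3°; with |GV| = 11.2, V = (11.83, -7.065). ∠GVL = 116.9° gives VL at 137.6° from the x-axis; with |VL| = 15.5, L = (0.3808, 3.386). VL is perpendicular to LR, so LR runs at 47.60°; with |LR| = 27.3, R = (18.79, 23.55). Then |JR| = |R − J| = 30.12.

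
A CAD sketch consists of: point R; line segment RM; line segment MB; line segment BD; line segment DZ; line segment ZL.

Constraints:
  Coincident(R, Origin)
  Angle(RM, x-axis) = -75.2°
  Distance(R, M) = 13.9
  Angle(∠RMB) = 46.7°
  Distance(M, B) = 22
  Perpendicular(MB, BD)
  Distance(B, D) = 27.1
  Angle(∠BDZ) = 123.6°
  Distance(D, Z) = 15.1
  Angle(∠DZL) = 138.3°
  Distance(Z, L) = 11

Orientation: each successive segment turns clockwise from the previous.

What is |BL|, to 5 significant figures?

41.235

R is at the origin; RM runs at -75.2° with length 13.9, so M = (3.5507, -13.439). ∠RMB = 46.7° gives MB at 151.50° from the x-axis; with |MB| = 22.0, B = (-15.783, -2.9414). MB ⟂ BD, so BD runs at 61.500°; with |BD| = 27.1, D = (-2.8523, 20.875). ∠BDZ = 123.6° gives DZ at 5.1000° from the x-axis; with |DZ| = 15.1, Z = (12.188, 22.217). ∠DZL = 138.3° gives ZL at -36.600° from the x-axis; with |ZL| = 11.0, L = (21.019, 15.658). Then |BL| = |L − B| = 41.235.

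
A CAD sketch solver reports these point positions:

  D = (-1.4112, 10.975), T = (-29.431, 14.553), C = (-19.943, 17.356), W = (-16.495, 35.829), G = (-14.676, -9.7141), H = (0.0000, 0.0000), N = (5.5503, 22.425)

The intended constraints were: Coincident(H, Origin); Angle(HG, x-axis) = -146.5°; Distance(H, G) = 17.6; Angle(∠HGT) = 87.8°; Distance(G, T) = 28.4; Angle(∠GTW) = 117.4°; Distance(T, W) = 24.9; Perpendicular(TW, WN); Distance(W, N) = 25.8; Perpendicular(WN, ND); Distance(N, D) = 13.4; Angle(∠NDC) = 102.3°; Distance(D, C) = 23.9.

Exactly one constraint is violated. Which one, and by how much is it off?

Distance(D, C) = 23.9 — off by 4.30.

H = (0.00, 0.00) ✓; HG at -146.5° ✓; |HG| = 17.60 ✓; ∠HGT = 87.80° ✓; |GT| = 28.40 ✓; ∠GTW = 117.4° ✓; |TW| = 24.90 ✓; ∠(TW, WN) = 90.00° ✓; |WN| = 25.80 ✓; ∠(WN, ND) = 90.00° ✓; |ND| = 13.40 ✓; ∠NDC = 102.3° ✓; |DC| = 19.60 ✗.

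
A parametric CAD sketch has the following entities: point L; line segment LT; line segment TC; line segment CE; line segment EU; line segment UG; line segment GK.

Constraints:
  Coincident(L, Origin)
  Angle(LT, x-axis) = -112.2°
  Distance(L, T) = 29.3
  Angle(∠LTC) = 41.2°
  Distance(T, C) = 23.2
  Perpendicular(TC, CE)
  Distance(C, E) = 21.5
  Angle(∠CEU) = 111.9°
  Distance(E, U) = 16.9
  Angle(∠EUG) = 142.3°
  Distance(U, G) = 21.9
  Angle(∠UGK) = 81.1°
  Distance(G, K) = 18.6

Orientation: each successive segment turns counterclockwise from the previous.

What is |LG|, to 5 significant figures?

35.689

L is at the origin; LT runs at -112.2° with length 29.3, so T = (-11.071, -27.128). ∠LTC = 41.2° gives TC at 26.600° from the x-axis; with |TC| = 23.2, C = (9.6736, -16.740). TC ⟂ CE, so CE runs at 116.60°; with |CE| = 21.5, E = (0.046823, 2.4843). ∠CEU = 111.9° gives EU at -175.30° from the x-axis; with |EU| = 16.9, U = (-16.796, 1.0996). ∠EUG = 142.3° gives UG at -137.60° from the x-axis; with |UG| = 21.9, G = (-32.969, -13.668). Then |LG| = |G − L| = 35.689.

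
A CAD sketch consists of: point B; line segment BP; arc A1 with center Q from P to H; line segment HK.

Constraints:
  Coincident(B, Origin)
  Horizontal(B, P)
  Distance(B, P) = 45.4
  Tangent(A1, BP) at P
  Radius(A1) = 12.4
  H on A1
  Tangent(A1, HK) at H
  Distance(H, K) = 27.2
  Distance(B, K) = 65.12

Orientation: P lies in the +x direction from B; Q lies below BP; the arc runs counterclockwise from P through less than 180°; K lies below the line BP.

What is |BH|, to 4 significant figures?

39.89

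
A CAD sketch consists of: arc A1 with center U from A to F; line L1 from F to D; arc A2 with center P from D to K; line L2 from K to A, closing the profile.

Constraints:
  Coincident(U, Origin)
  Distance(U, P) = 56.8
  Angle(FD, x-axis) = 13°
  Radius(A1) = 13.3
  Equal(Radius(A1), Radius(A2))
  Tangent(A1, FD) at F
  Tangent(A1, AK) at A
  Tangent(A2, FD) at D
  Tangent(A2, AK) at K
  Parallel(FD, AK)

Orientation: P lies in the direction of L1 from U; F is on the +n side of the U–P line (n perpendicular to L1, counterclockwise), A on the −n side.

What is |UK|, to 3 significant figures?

58.3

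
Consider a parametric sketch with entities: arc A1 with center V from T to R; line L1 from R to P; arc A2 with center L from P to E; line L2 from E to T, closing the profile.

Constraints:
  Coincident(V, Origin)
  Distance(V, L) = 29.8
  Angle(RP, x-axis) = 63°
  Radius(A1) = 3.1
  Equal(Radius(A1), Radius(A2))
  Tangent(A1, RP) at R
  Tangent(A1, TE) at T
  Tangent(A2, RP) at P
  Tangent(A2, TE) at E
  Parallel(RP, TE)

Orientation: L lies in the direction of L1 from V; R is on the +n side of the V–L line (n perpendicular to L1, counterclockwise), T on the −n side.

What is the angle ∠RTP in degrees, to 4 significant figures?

78.25°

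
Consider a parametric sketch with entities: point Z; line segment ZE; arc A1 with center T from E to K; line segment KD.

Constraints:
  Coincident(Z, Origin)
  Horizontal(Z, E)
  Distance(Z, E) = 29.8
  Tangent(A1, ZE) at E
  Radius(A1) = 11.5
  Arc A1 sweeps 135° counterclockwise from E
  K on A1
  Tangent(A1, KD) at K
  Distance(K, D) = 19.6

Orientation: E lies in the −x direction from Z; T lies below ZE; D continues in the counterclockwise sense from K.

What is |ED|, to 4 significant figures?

33.98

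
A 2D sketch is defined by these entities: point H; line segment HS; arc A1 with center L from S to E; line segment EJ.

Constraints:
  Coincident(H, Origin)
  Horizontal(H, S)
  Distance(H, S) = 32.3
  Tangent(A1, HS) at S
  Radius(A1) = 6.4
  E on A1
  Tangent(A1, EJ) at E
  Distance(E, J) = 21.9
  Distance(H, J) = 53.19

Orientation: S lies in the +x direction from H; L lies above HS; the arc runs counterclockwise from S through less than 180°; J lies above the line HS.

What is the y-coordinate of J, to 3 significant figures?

23.0

Checks: |LE| = 6.400 ✓; ∠(LE, EJ) = 90.00° ✓; |EJ| = 21.90 ✓; |HJ| = 53.19 ✓.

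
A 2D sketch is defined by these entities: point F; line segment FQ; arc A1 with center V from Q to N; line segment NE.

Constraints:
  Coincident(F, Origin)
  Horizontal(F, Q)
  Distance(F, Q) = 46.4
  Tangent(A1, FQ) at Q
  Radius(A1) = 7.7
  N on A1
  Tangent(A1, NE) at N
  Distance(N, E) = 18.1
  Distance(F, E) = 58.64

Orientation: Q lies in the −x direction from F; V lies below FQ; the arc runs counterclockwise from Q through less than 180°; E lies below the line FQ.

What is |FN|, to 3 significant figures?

54.7

F is at the origin; F and Q share the same y with |FQ| = 46.4 and Q on the −x side, so Q = (-46.4, 0.00). The tangent condition forces VQ to be normal to FQ, so V = Q + (0, -7.7) = (-46.4, -7.70). Since VN ⟂ NE (tangency), |VE| = √(7.7² + 18.1²) = 19.7 regardless of where N sits on A1. So E lies on both circle(F, 58.64) and circle(V, 19.7); the below-FQ intersection is E = (-52.3, -26.5). N is the foot of the tangent from E: N = (-54.1, -8.44).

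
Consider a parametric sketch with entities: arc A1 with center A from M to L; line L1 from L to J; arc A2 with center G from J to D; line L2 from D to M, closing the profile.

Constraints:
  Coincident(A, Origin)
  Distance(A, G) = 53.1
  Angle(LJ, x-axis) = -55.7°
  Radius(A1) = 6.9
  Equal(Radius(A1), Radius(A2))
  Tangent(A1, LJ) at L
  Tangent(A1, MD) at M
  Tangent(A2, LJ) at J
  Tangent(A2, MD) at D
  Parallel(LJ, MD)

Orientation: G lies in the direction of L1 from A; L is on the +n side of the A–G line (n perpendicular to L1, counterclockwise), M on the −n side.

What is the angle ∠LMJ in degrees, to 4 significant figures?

75.43°

Tangency of A1 to both parallel lines with radius 6.9 puts L and M at A ± 6.9·n: L = (5.700, 3.888), M = (-5.700, -3.888). Equal radii place J and D the same way about G: J = G + 6.9·n = (35.62, -39.98), D = G − 6.9·n = (24.22, -47.75). Then cos ∠LMJ = ML·MJ / (|ML||MJ|), giving 75.43°.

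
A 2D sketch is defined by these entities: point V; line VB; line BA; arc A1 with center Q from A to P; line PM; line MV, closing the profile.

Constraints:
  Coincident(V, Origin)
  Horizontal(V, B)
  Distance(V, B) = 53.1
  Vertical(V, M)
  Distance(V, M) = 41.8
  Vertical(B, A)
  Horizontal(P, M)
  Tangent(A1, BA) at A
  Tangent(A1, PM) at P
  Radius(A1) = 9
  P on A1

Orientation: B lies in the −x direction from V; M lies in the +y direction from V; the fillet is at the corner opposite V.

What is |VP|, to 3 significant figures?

60.8

The virtual corner opposite V is at (-53.1, 41.8). Tangency of A1 to BA means the radius QA is perpendicular to BA and the tangent condition forces QP to be normal to PM, with radius 9.0, so the center Q sits 9.0 in from both sides at Q = (-44.1, 32.8). That places the tangent points at A = (-53.1, 32.8) on BA and P = (-44.1, 41.8) on PM. Then |VP| = |P − V| = 60.8.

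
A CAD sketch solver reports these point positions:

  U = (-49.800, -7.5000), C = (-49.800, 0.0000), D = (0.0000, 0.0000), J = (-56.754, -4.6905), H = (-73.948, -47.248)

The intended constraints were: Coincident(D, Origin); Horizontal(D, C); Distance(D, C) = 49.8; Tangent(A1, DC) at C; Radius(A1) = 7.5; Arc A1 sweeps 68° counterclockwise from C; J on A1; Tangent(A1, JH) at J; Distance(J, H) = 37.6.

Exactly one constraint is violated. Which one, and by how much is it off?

Distance(J, H) = 37.6 — off by 8.30.

D = (0.00, 0.00) ✓; D.y = 0.00, C.y = 0.00 ✓; |DC| = 49.80 ✓; ∠(UC, CD) = 90.00° ✓; |UC| = 7.500 ✓; bearing(U→J) − bearing(U→C) = 68.00° ✓; |UJ| = 7.500 ✓; ∠(UJ, JH) = 90.00° ✓; |JH| = 45.90 ✗.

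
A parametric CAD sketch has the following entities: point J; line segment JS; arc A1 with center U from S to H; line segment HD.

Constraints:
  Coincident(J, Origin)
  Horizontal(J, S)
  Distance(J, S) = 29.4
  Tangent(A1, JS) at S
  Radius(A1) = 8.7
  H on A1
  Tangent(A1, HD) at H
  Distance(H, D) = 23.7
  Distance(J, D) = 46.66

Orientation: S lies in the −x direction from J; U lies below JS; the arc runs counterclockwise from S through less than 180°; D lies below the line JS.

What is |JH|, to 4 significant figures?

39.35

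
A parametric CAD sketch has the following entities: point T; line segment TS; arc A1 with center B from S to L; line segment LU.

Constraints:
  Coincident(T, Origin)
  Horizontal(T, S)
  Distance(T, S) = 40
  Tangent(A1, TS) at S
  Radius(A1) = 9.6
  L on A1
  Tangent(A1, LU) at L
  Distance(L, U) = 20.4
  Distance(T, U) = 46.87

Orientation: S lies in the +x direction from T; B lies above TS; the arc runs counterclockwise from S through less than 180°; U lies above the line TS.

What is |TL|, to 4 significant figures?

49.98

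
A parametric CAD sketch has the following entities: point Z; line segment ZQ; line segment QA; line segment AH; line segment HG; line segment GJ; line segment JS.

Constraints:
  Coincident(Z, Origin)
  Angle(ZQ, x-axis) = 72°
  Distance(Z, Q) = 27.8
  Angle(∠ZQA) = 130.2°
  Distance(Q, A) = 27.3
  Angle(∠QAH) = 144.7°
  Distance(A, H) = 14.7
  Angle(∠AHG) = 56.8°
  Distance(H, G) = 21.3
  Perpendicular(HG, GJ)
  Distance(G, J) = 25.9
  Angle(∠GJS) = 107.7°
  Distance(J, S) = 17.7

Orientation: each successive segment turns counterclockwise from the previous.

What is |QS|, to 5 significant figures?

30.368

HG ⟂ GJ, so GJ runs at 10.300°; with |GJ| = 25.9, J = (9.9545, 39.036). ∠GJS = 107.7° gives JS at 82.600° from the x-axis; with |JS| = 17.7, S = (12.234, 56.588). Then |QS| = |S − Q| = 30.368.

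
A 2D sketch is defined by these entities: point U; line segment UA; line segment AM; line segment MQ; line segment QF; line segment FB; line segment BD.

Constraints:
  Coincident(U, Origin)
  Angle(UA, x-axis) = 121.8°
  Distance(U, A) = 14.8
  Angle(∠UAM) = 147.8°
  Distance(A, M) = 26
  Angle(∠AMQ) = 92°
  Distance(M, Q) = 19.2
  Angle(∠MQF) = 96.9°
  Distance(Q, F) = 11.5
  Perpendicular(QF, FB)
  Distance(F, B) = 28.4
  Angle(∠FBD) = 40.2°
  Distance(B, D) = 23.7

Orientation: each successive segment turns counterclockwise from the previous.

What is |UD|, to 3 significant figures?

41.4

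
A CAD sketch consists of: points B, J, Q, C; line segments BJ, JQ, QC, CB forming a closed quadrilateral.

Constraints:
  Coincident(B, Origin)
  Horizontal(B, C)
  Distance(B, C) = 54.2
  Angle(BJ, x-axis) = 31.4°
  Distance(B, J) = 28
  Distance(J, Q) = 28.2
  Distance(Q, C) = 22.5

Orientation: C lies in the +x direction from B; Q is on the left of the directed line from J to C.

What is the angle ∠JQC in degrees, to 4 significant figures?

82.28°

B is at the origin; B and C share the same y with |BC| = 54.2 and C in +x, so C = (54.2, 0). BJ runs at 31.4° with |BJ| = 28.0, so J = (23.90, 14.59). Q is determined by |JQ| = 28.2 and |QC| = 22.5 together: it lies at the intersection of circle(J, 28.2) and circle(C, 22.5). With |JC| = 33.63, the foot of the radical line on JC is 21.11 from J and the perpendicular offset is √(28.2² − 21.11²) = 18.70. Taking the left-of-JC solution: Q = (51.03, 22.28).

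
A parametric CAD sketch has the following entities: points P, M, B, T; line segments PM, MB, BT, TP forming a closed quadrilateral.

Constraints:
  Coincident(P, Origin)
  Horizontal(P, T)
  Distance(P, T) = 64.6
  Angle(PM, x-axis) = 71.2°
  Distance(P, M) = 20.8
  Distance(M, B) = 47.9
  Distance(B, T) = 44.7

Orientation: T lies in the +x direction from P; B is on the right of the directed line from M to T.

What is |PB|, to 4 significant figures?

35.82

Checks: |MB| = 47.90 ✓; |BT| = 44.70 ✓.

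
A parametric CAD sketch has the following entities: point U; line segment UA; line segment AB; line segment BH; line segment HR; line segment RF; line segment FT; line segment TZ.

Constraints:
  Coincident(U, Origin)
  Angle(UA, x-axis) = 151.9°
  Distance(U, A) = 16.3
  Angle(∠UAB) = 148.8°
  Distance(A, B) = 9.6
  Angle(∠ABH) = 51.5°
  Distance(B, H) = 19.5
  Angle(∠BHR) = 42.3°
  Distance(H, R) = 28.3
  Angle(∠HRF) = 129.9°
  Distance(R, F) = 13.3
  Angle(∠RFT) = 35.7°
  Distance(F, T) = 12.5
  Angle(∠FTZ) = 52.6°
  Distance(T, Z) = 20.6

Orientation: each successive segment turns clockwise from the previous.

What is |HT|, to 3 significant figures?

25.7

U is at the origin; UA runs at 151.9° with length 16.3, so A = (-14.4, 7.68). ∠UAB = 148.8° gives AB at 121° from the x-axis; with |AB| = 9.6, B = (-19.3, 15.9). ∠ABH = 51.5° gives BH at -7.80° from the x-axis; with |BH| = 19.5, H = (0.0397, 13.3). ∠BHR = 42.3° gives HR at -145° from the x-axis; with |HR| = 28.3, R = (-23.3, -2.74). ∠HRF = 129.9° gives RF at 164° from the x-axis; with |RF| = 13.3, F = (-36.1, 0.833). ∠RFT = 35.7° gives FT at 20.1° from the x-axis; with |FT| = 12.5, T = (-24.4, 5.13). Then |HT| = |T − H| = 25.7.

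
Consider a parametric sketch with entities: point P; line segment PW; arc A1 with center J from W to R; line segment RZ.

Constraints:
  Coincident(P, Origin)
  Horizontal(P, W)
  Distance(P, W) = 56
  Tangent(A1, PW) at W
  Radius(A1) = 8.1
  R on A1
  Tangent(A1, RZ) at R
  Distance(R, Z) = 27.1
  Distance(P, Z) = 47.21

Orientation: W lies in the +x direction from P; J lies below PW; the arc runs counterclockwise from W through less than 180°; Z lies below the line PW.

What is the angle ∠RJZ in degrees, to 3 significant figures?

73.4°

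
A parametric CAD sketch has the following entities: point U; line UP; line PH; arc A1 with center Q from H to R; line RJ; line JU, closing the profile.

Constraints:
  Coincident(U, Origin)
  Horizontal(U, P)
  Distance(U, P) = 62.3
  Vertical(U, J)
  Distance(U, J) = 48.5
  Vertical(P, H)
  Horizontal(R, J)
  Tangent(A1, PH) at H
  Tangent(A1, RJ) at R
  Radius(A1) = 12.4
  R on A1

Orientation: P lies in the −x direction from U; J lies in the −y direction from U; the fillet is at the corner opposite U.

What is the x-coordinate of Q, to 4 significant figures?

-49.90

U is at the origin; UP is horizontal with |UP| = 62.3 and P on the −x side, so P = (-62.30, 0.000). U and J share the same x with |UJ| = 48.5 and J on the −y side, so J = (0.000, -48.50). The virtual corner opposite U is at (-62.30, -48.50). Tangency of A1 to PH means the radius QH is perpendicular to PH and the tangent condition forces QR to be normal to RJ, with radius 12.4, so the center Q sits 12.4 in from both sides at Q = (-49.90, -36.10). So Q.x = -49.90.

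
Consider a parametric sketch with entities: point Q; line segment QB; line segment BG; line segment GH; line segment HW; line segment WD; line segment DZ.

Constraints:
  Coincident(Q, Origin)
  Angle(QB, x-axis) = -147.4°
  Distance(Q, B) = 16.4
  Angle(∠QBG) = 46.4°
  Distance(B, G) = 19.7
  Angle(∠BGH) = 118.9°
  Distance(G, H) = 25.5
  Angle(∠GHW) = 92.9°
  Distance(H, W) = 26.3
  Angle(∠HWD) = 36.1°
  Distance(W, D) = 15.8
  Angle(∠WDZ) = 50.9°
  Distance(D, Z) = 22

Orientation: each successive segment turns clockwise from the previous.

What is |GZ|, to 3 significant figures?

41.3

Q is at the origin; QB runs at -147.4° with length 16.4, so B = (-13.8, -8.84). ∠QBG = 46.4° gives BG at 79.0° from the x-axis; with |BG| = 19.7, G = (-10.1, 10.5). ∠BGH = 118.9° gives GH at 17.9° from the x-axis; with |GH| = 25.5, H = (14.2, 18.3). ∠GHW = 92.9° gives HW at -69.2° from the x-axis; with |HW| = 26.3, W = (23.5, -6.25). ∠HWD = 36.1° gives WD at 147° from the x-axis; with |WD| = 15.8, D = (10.3, 2.38). ∠WDZ = 50.9° gives DZ at 17.8° from the x-axis; with |DZ| = 22.0, Z = (31.3, 9.11). Then |GZ| = |Z − G| = 41.3.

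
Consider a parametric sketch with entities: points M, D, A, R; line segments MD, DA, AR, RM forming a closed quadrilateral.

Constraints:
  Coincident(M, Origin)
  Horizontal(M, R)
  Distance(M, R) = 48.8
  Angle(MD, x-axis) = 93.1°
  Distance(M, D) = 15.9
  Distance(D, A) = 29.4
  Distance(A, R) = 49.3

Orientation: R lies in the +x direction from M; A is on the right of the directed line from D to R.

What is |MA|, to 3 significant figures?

13.5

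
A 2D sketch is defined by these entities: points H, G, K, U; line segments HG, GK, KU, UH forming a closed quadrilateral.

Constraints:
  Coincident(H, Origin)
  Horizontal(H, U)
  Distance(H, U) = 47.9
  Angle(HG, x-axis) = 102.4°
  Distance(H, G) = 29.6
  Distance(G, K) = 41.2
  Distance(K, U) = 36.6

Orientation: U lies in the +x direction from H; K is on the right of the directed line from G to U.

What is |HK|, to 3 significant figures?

14.5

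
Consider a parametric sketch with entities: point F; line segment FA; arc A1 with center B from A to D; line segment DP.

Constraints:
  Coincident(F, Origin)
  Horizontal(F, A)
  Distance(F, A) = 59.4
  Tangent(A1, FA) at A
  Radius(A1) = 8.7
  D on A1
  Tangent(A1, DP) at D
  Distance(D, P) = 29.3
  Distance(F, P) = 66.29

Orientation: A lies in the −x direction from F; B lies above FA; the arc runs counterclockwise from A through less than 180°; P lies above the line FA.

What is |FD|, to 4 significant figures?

51.65

F is at the origin; F and A share the same y with |FA| = 59.4 and A on the −x side, so A = (-59.40, 0.000). Since A1 is tangent to FA there, BA ⟂ FA, so B = A + (0, 8.7) = (-59.40, 8.700). Since BD ⟂ DP (tangency), |BP| = √(8.7² + 29.3²) = 30.56 regardless of where D sits on A1. So P lies on both circle(F, 66.29) and circle(B, 30.56); the above-FA intersection is P = (-53.79, 38.74). D is the foot of the tangent from P: D = (-50.75, 9.603).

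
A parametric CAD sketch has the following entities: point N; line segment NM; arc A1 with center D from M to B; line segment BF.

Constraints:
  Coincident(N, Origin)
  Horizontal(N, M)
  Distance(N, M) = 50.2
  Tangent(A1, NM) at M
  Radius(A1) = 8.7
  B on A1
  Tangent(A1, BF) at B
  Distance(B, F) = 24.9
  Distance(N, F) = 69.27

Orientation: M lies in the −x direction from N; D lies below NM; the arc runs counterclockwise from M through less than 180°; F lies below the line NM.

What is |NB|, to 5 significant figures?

59.400

N is at the origin; NM is horizontal with |NM| = 50.2 and M on the −x side, so M = (-50.200, 0.0000). Tangency of A1 to NM means the radius DM is perpendicular to NM, so D = M + (0, -8.7) = (-50.200, -8.7000). Since DB ⟂ BF (tangency), |DF| = √(8.7² + 24.9²) = 26.376 regardless of where B sits on A1. So F lies on both circle(N, 69.27) and circle(D, 26.376); the below-NM intersection is F = (-61.042, -32.745). B is the foot of the tangent from F: B = (-58.867, -7.9400).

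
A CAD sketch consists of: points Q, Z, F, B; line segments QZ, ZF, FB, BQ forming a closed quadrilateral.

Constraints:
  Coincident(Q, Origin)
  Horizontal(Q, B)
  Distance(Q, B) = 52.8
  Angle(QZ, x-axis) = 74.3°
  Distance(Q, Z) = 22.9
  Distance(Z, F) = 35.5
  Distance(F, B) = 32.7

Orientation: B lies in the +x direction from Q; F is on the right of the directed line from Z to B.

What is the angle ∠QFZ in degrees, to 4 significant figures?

39.59°

Q is at the origin; QB is horizontal with |QB| = 52.8 and B in +x, so B = (52.8, 0). QZ runs at 74.3° with |QZ| = 22.9, so Z = (6.197, 22.05). F is determined by |ZF| = 35.5 and |FB| = 32.7 together: it lies at the intersection of circle(Z, 35.5) and circle(B, 32.7). With |ZB| = 51.55, the foot of the radical line on ZB is 27.63 from Z and the perpendicular offset is √(35.5² − 27.63²) = 22.29. Taking the right-of-ZB solution: F = (21.64, -9.919).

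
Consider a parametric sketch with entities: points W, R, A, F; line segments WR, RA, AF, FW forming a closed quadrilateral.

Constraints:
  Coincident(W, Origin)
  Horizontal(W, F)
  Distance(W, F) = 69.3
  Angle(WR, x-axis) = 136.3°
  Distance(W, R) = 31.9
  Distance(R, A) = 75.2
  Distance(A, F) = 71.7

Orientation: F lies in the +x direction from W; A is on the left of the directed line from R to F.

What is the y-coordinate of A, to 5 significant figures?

64.866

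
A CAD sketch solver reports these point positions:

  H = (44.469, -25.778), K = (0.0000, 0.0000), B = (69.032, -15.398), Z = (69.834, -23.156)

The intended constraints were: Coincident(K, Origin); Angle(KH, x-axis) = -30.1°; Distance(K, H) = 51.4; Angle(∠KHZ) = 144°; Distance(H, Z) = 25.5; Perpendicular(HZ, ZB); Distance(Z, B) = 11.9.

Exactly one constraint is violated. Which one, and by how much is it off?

Distance(Z, B) = 11.9 — off by 4.10.

K = (0.00, 0.00) ✓; KH at -30.10° ✓; |KH| = 51.40 ✓; ∠KHZ = 144.0° ✓; |HZ| = 25.50 ✓; ∠(HZ, ZB) = 90.00° ✓; |ZB| = 7.799 ✗.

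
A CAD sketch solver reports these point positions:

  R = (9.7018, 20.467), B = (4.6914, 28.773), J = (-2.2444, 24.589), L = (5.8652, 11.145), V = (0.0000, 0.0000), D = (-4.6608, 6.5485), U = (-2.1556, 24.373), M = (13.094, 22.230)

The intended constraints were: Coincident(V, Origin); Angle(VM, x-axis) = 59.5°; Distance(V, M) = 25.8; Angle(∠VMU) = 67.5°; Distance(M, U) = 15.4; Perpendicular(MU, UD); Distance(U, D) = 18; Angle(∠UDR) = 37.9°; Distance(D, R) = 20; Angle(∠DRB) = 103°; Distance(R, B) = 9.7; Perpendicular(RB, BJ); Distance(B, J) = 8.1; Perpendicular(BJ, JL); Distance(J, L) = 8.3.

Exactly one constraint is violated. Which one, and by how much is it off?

Distance(J, L) = 8.3 — off by 7.40.

V = (0.00, 0.00) ✓; VM at 59.50° ✓; |VM| = 25.80 ✓; ∠VMU = 67.50° ✓; |MU| = 15.40 ✓; ∠(MU, UD) = 90.00° ✓; |UD| = 18.00 ✓; ∠UDR = 37.90° ✓; |DR| = 20.00 ✓; ∠DRB = 103.0° ✓; |RB| = 9.700 ✓; ∠(RB, BJ) = 90.00° ✓; |BJ| = 8.100 ✓; ∠(BJ, JL) = 90.00° ✓; |JL| = 15.70 ✗.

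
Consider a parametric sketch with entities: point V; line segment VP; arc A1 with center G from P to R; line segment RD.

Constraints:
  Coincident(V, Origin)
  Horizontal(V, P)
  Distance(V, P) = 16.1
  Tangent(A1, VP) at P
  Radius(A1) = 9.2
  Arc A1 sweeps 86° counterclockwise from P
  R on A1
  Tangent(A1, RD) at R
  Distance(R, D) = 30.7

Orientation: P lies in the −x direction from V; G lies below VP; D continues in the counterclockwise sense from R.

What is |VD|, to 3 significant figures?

47.8

V is at the origin; VP is horizontal with |VP| = 16.1 and P on the −x side, so P = (-16.1, 0.00). Since A1 is tangent to VP there, GP ⟂ VP, so G = P + (0, -9.2) = (-16.1, -9.20). On A1, P sits at bearing 90° from G; an 86° counterclockwise sweep puts R at bearing 176°, so R = G + 9.2·(cos 176°, sin 176°) = (-25.3, -8.56). Tangency of A1 to RD means the radius GR is perpendicular to RD, so RD runs along (−sin 176°, cos 176°); with |RD| = 30.7, D = (-27.4, -39.2). Then |VD| = |D − V| = 47.8.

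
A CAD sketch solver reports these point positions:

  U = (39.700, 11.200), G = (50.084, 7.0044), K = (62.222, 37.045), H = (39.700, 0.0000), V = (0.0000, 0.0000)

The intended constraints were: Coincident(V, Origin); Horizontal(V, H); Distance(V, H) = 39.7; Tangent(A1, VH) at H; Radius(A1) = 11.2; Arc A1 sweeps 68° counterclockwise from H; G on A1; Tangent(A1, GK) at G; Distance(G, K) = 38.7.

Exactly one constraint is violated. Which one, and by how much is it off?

Distance(G, K) = 38.7 — off by 6.30.

V = (0.00, 0.00) ✓; V.y = 0.00, H.y = 0.00 ✓; |VH| = 39.70 ✓; ∠(UH, HV) = 90.00° ✓; |UH| = 11.20 ✓; bearing(U→G) − bearing(U→H) = 68.00° ✓; |UG| = 11.20 ✓; ∠(UG, GK) = 90.00° ✓; |GK| = 32.40 ✗.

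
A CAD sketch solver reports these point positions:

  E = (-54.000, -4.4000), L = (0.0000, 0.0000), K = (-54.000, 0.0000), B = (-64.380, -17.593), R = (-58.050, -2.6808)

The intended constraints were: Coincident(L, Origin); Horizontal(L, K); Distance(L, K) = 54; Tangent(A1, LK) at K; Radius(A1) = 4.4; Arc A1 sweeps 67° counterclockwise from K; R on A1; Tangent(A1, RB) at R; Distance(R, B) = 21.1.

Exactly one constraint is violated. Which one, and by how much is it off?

Distance(R, B) = 21.1 — off by 4.90.

L = (0.00, 0.00) ✓; L.y = 0.00, K.y = 0.00 ✓; |LK| = 54.00 ✓; ∠(EK, KL) = 90.00° ✓; |EK| = 4.400 ✓; bearing(E→R) − bearing(E→K) = 67.00° ✓; |ER| = 4.400 ✓; ∠(ER, RB) = 90.00° ✓; |RB| = 16.20 ✗.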